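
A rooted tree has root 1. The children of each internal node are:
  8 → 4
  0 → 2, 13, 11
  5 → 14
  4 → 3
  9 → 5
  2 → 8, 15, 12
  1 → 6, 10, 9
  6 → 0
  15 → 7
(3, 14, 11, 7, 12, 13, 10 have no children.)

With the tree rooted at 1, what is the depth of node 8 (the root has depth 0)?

4

Climbing from 8 to the root: 8 – 2 – 0 – 6 – 1. That's 4 steps.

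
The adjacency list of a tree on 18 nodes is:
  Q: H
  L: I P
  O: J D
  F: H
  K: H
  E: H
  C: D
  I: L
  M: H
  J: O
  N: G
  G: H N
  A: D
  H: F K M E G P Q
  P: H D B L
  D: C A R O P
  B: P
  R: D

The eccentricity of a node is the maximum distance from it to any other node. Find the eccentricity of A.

5

Distances from A peak at 5, attained at N.
A – D – P – H – G – N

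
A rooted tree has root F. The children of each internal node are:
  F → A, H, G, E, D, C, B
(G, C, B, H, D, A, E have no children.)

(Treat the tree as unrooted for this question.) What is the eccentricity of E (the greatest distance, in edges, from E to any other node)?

Distances from E peak at 2, attained at G (B, D, H, A, C also at distance 2).
E-F-G

2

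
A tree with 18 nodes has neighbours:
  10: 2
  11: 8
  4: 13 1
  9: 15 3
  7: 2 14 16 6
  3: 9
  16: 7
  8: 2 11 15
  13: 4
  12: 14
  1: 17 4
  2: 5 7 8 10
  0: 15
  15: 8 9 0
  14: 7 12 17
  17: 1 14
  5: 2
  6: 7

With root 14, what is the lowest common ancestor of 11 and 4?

14

11's ancestor chain is 11, 8, 2, 7, 14 and 4's is 4, 1, 17, 14; they first meet at 14.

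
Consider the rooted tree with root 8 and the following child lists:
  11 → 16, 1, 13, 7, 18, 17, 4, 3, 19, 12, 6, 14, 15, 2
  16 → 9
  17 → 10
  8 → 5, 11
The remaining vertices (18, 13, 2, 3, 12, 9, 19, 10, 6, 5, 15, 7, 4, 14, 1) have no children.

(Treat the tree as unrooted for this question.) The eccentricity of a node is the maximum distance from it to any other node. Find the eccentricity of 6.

3

The node farthest from 6 is 10 (9, 5 also at distance 3), via 6 – 11 – 17 – 10 — 3 edges.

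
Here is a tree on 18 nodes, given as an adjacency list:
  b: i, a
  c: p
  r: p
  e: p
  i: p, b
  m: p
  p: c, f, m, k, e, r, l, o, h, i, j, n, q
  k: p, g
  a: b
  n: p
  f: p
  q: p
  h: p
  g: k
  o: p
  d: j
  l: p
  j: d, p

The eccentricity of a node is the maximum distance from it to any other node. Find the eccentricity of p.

3

The node farthest from p is a, via p-i-b-a — 3 edges.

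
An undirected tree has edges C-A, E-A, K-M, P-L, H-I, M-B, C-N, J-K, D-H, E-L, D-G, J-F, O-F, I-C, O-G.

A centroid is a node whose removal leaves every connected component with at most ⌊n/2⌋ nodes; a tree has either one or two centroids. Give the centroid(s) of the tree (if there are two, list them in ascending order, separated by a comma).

D, H

Removing H splits the tree into components of sizes 8, 7; the largest is 8 ≤ ⌊16/2⌋ = 8.
Its neighbour D also leaves a largest component of size 8, so both are centroids.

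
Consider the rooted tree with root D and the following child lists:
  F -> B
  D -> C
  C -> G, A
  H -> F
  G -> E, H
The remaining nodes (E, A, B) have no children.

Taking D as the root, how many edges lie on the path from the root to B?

5

D–C–G–H–F–B — 5 edges.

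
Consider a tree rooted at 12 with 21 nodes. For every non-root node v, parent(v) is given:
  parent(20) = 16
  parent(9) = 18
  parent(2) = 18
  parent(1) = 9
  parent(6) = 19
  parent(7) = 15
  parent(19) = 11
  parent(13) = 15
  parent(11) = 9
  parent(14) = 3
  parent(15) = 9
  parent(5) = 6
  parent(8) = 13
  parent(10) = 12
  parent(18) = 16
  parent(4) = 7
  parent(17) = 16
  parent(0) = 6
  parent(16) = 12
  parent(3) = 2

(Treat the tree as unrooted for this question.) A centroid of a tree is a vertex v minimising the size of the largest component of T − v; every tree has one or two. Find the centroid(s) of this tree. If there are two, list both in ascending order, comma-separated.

9

Removing 9 splits the tree into components of sizes 9, 5, 5, 1; the largest is 9 ≤ ⌊21/2⌋ = 10.
Every other node leaves some component of size > 10, so the centroid is unique.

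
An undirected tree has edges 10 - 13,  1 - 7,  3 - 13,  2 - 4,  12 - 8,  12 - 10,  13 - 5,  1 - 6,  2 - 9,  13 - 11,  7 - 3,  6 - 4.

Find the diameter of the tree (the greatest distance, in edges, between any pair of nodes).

10

BFS from 9 reaches 8 last, at distance 10; BFS from 8 confirms no node is farther.
Path: 9-2-4-6-1-7-3-13-10-12-8.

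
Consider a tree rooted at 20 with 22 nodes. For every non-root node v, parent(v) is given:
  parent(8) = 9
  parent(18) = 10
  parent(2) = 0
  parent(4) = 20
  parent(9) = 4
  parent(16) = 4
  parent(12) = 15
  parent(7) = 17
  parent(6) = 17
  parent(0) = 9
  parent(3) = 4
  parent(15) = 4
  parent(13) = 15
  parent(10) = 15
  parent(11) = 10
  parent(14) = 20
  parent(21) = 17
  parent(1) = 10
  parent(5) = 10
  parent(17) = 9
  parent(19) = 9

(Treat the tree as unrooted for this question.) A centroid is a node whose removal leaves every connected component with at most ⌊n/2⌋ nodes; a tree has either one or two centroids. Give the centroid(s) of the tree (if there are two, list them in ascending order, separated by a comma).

Removing 4 splits the tree into components of sizes 9, 8, 2, 1, 1; the largest is 9 ≤ ⌊22/2⌋ = 11.
No neighbour of 4 does as well, so 4 is the unique centroid.

4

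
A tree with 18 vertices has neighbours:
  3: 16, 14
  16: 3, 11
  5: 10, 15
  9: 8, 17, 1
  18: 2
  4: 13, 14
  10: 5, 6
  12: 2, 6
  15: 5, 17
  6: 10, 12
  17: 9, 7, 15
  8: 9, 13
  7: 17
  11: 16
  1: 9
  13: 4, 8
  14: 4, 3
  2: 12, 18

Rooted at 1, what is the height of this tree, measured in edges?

A deepest node is 18, reached by 1–9–17–15–5–10–6–12–2–18.
That path has 9 edges, so the height is 9.

9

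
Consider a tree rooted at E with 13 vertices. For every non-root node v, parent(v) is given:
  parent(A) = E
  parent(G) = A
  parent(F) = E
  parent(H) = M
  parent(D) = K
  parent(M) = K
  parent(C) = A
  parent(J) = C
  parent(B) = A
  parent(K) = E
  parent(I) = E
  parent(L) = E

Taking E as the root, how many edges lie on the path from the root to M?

2

Path from E to M: E–K–M, which has 2 edges.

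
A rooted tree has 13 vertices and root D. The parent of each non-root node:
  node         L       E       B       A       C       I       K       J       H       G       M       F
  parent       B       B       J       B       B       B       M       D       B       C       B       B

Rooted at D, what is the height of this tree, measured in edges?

K sits deepest: D–J–B–M–K — 4 edges from the root.

4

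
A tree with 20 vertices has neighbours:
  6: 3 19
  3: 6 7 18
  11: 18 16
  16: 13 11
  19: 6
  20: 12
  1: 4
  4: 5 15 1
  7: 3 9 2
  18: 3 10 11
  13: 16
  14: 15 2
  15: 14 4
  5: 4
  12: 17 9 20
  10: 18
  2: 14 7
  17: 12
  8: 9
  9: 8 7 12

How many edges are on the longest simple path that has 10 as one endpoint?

8

The node farthest from 10 is 1 (5 also at distance 8), via 10-18-3-7-2-14-15-4-1 — 8 edges.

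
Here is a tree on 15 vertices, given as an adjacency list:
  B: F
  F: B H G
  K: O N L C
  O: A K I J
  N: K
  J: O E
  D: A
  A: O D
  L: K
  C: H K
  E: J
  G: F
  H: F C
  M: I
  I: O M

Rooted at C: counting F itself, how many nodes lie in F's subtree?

3

The subtree rooted at F contains: F, B, G — 3 nodes.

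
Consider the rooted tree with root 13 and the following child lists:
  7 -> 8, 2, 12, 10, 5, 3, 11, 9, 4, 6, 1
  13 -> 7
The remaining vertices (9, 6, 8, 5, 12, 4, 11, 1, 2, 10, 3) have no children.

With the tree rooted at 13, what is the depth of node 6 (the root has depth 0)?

13 – 7 – 6 — 2 edges.

2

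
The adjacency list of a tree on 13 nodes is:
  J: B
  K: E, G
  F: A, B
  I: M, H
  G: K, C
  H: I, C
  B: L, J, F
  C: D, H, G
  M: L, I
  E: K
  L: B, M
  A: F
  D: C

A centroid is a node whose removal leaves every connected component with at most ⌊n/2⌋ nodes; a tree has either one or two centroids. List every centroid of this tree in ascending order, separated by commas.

Removing I splits the tree into components of sizes 6, 6; the largest is 6 ≤ ⌊13/2⌋ = 6.
No neighbour of I does as well, so I is the unique centroid.

I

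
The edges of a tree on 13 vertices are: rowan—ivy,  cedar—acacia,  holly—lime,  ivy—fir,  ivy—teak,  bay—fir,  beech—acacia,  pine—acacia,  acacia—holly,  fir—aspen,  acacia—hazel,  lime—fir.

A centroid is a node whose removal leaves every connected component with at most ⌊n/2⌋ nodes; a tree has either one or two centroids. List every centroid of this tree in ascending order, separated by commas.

lime

If lime is removed the pieces have sizes 6, 6, all ≤ ⌊13/2⌋ = 6.
No neighbour of lime does as well, so lime is the unique centroid.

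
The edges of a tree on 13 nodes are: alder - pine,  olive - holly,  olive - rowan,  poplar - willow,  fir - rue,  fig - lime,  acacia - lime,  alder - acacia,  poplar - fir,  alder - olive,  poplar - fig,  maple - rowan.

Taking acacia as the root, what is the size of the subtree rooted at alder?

alder's subtree: {alder, pine, olive, rowan, holly, maple}, size 6.

6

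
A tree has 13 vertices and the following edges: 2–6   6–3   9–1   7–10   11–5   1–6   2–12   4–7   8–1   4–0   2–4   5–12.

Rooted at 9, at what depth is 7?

9–1–6–2–4–7 — 5 edges.

5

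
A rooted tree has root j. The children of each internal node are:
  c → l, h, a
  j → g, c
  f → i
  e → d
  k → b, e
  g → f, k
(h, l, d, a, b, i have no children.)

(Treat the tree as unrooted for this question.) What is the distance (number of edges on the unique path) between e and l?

5

Walking from e: e - k - g - j - c - l. Length 5.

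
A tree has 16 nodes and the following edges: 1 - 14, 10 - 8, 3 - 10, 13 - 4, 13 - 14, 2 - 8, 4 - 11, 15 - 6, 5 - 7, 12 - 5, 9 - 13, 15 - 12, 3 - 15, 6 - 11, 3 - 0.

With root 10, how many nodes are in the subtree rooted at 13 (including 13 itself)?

4

13's subtree: {13, 14, 9, 1}, size 4.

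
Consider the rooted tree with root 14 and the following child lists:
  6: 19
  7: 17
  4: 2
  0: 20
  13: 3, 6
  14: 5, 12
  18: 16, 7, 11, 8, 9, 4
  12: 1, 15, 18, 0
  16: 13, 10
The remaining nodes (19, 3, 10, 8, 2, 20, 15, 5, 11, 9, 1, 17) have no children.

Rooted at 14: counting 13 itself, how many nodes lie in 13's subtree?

4

Descendants of 13 (including itself): 13, 3, 6, 19. That's 4.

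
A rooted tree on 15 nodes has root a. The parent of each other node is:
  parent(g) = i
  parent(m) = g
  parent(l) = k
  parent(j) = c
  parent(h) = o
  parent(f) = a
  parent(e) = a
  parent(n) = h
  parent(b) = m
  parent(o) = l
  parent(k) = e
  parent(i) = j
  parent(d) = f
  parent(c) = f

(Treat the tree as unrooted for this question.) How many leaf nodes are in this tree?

3

Degree-1 nodes: b, d, n — 3 of them.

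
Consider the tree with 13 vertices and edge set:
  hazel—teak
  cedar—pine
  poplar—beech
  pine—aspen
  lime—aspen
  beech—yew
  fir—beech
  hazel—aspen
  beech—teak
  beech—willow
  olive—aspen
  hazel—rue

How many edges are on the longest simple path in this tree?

6

A longest path is cedar – pine – aspen – hazel – teak – beech – yew, with 6 edges.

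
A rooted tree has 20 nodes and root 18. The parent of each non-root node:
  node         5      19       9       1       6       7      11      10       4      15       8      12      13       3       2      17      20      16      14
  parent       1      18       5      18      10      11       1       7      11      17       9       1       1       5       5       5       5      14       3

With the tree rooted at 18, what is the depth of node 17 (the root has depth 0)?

18 → 1 → 5 → 17 — 3 edges.

3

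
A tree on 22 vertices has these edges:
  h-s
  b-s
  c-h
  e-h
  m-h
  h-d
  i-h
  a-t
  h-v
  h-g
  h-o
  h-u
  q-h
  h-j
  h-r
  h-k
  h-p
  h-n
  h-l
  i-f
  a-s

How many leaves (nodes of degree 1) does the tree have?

18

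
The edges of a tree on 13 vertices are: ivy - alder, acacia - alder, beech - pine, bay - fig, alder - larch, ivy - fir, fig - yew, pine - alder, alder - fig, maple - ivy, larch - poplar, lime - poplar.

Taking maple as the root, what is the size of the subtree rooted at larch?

3

The subtree rooted at larch contains: larch, poplar, lime — 3 nodes.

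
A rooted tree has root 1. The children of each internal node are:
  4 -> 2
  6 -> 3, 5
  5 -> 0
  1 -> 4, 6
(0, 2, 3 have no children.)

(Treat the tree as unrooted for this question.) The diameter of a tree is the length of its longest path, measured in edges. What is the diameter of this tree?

5

BFS from 2 reaches 0 last, at distance 5; BFS from 0 confirms no node is farther.
Path: 2 - 4 - 1 - 6 - 5 - 0.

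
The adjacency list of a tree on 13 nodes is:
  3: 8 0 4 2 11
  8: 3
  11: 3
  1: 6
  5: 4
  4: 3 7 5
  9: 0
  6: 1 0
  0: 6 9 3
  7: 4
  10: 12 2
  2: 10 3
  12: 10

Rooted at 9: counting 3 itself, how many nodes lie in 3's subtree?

3's subtree: {3, 4, 2, 11, 8, 5, 7, 10, 12}, size 9.

9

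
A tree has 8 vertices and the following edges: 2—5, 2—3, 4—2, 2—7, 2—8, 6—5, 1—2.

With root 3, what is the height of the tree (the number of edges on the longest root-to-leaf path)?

3

A deepest node is 6, reached by 3 – 2 – 5 – 6.
That path has 3 edges, so the height is 3.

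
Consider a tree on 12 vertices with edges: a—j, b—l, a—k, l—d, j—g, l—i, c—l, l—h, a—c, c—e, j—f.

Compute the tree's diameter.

5

A longest path is f-j-a-c-l-d, with 5 edges.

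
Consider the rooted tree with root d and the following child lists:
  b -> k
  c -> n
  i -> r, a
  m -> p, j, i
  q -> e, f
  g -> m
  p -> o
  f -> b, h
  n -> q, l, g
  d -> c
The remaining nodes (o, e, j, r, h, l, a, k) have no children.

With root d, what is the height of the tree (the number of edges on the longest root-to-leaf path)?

6

The longest root-to-leaf path is d – c – n – g – m – i – r (6 edges).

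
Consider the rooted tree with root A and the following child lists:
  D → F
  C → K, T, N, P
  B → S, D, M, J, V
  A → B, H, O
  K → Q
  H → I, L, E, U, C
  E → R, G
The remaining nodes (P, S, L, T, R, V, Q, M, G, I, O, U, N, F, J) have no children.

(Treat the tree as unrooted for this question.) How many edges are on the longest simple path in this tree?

7

BFS from F reaches Q last, at distance 7; BFS from Q confirms no node is farther.
Path: F - D - B - A - H - C - K - Q.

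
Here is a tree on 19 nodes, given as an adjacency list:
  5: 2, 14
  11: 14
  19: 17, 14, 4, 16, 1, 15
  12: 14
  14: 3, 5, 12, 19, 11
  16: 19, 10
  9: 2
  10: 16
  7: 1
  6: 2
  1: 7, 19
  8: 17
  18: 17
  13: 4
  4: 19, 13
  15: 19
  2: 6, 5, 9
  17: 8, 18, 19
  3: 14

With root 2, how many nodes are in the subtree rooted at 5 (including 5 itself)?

16

5's subtree: {5, 14, 19, 3, 12, 11, 16, 4, 1, 17, 15, 10, 13, 7, 8, 18}, size 16.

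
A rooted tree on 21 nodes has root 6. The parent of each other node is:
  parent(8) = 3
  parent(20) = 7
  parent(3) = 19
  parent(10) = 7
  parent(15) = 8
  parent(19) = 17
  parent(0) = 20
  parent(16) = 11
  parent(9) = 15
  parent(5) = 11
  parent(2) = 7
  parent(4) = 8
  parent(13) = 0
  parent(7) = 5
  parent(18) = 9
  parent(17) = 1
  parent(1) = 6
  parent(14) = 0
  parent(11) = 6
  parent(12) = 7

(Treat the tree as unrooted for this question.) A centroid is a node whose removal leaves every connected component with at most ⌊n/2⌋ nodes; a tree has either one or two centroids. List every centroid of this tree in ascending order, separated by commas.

11

If 11 is removed the pieces have sizes 10, 9, 1, all ≤ ⌊21/2⌋ = 10.
Every other node leaves some component of size > 10, so the centroid is unique.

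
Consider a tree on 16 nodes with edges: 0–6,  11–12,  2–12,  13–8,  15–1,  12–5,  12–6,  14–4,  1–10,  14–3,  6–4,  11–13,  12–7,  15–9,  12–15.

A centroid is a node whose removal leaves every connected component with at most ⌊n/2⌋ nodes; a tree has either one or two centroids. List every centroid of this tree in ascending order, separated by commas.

If 12 is removed the pieces have sizes 5, 4, 3, 1, 1, 1, all ≤ ⌊16/2⌋ = 8.
Every other node leaves some component of size > 8, so the centroid is unique.

12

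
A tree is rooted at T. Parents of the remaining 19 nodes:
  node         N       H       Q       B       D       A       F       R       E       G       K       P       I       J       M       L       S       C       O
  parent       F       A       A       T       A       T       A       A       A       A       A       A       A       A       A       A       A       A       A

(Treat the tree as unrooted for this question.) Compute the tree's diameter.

Starting from B, a farthest node is N at distance 4.
One longest path: B - T - A - F - N.
So the diameter is 4.

4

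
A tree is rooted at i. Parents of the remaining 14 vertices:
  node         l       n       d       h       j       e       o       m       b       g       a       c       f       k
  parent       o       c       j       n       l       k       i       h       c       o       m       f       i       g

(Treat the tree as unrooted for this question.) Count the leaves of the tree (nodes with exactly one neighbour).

4

The leaves are a, b, d, e.
That is 4 leaves.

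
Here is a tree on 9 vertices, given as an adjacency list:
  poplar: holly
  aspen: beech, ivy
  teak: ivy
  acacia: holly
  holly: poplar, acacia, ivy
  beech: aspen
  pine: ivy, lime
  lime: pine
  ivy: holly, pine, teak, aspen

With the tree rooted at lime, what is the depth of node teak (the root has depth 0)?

3

Climbing from teak to the root: teak – ivy – pine – lime. That's 3 steps.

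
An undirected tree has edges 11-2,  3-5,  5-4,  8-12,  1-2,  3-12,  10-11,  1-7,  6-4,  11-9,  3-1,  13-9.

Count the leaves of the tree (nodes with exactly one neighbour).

5

Exactly 5 nodes have a single neighbour: 6, 7, 8, 10, 13.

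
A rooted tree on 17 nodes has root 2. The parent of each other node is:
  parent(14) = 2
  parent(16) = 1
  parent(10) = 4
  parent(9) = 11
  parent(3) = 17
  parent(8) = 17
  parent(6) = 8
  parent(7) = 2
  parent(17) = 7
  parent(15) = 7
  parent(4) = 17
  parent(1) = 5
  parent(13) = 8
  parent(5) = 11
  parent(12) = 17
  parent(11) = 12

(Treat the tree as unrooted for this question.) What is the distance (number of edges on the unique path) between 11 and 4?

Walking from 11: 11–12–17–4. Length 3.

3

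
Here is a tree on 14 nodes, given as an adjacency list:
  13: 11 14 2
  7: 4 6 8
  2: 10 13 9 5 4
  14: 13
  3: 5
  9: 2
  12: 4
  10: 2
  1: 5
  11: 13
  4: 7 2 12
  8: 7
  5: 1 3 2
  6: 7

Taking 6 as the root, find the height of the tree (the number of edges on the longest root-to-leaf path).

A deepest node is 1, reached by 6 → 7 → 4 → 2 → 5 → 1.
That path has 5 edges, so the height is 5.

5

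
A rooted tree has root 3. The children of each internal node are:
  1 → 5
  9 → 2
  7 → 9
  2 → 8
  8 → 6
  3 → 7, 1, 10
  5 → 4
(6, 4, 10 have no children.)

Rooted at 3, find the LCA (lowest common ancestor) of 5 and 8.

3

5's ancestor chain is 5, 1, 3 and 8's is 8, 2, 9, 7, 3; they first meet at 3.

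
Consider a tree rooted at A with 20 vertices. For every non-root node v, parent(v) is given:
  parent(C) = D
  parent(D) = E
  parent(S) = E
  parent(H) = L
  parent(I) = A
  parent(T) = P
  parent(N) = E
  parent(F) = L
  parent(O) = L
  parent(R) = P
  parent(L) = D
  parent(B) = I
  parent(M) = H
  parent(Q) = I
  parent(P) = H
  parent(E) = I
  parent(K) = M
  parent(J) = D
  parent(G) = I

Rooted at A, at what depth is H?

5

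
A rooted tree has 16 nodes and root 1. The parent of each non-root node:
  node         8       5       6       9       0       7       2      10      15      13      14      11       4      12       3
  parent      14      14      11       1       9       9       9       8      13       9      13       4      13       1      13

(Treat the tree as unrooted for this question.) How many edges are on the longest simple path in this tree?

A longest path is 6–11–4–13–14–8–10, with 6 edges.

6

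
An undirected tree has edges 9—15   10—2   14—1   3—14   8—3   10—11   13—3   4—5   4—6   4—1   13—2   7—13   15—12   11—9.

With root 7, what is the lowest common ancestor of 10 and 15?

Path 10→root: 10 2 13 7; path 15→root: 15 9 11 10 2 13 7.
First common node: 10.

10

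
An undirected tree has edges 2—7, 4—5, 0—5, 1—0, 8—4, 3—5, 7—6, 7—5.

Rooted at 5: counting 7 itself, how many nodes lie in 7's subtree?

3

The subtree rooted at 7 contains: 7, 6, 2 — 3 nodes.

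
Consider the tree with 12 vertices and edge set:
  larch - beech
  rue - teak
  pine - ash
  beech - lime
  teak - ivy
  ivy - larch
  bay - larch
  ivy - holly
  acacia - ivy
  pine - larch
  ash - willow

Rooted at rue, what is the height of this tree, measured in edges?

6

The longest root-to-leaf path is rue – teak – ivy – larch – pine – ash – willow (6 edges).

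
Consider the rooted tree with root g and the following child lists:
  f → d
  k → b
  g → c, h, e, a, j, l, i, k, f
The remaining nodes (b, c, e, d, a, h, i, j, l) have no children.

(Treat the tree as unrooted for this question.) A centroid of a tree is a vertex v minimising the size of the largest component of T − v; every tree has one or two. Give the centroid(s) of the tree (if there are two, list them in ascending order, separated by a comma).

g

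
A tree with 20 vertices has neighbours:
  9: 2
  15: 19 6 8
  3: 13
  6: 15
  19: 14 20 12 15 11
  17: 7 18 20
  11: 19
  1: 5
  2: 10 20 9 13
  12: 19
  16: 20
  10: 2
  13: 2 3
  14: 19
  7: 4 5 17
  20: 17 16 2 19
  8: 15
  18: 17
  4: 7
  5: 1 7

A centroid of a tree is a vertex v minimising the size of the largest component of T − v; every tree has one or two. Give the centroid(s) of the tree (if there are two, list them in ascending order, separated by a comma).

Removing 20 splits the tree into components of sizes 7, 6, 5, 1; the largest is 7 ≤ ⌊20/2⌋ = 10.
Every other node leaves some component of size > 10, so the centroid is unique.

20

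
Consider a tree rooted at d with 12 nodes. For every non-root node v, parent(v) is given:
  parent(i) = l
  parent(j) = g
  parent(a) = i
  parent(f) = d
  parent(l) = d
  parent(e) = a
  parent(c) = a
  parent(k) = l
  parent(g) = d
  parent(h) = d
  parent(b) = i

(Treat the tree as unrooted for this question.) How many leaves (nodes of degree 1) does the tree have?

7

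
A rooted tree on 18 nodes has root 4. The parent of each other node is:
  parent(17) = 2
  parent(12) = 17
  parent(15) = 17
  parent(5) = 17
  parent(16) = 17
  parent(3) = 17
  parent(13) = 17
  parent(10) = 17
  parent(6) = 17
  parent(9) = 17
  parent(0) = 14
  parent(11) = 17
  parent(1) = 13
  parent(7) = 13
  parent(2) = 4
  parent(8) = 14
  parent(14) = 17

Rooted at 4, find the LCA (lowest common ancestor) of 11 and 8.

17

11's ancestor chain is 11, 17, 2, 4 and 8's is 8, 14, 17, 2, 4; they first meet at 17.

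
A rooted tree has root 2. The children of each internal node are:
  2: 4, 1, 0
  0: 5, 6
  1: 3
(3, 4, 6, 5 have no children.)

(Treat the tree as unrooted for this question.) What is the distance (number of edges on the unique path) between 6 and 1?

3

6–0–2–1: 3 edges.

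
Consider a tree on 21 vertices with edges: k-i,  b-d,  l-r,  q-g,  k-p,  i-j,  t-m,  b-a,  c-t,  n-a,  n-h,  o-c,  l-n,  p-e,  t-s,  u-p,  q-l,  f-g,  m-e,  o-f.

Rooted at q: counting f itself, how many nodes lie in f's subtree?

Descendants of f (including itself): f, o, c, t, m, s, e, p, k, u, i, j. That's 12.

12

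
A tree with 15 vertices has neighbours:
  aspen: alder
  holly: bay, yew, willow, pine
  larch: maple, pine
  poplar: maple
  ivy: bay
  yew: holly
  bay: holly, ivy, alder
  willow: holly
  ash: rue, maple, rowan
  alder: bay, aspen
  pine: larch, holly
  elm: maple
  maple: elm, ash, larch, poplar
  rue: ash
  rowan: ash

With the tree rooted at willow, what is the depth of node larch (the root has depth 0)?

willow – holly – pine – larch — 3 edges.

3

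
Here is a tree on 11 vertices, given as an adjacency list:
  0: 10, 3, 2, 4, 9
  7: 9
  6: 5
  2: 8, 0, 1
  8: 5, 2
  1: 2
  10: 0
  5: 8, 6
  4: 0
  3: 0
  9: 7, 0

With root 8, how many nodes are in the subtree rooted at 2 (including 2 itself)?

Descendants of 2 (including itself): 2, 1, 0, 9, 4, 10, 3, 7. That's 8.

8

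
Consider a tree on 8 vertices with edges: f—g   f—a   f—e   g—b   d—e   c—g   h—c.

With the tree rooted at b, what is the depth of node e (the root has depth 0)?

3

Path from b to e: b – g – f – e, which has 3 edges.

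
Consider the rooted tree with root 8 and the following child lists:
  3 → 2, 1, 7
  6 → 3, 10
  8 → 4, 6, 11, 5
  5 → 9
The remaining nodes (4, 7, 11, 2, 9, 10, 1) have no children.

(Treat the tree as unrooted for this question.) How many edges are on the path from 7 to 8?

The path is 7 – 3 – 6 – 8, which has 3 edges.

3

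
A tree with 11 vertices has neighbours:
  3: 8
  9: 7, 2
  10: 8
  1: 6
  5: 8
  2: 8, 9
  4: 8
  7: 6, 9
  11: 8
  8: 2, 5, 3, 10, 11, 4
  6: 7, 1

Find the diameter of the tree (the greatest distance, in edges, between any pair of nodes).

BFS from 1 reaches 4 last, at distance 6; BFS from 4 confirms no node is farther.
Path: 1-6-7-9-2-8-4.

6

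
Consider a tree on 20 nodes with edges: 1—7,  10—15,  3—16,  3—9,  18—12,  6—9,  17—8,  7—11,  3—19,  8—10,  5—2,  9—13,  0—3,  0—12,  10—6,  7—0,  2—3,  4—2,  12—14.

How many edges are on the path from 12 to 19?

The path is 12 - 0 - 3 - 19, which has 3 edges.

3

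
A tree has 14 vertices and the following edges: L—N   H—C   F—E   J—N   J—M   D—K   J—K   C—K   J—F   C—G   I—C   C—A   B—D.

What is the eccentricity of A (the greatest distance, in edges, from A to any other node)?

5

A farthest node from A is L (E also at distance 5).
The path A-C-K-J-N-L has 5 edges.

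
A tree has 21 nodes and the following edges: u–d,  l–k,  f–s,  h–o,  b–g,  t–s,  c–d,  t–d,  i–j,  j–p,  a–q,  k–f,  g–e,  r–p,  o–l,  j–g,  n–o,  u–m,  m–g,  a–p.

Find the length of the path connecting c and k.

Walking from c: c - d - t - s - f - k. Length 5.

5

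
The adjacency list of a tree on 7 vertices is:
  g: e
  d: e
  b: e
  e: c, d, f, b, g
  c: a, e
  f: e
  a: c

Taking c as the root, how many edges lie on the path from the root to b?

2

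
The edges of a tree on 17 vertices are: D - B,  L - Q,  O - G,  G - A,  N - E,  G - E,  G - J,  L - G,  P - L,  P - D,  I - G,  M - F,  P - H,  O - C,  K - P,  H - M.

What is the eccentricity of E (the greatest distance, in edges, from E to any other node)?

The node farthest from E is F, via E–G–L–P–H–M–F — 6 edges.

6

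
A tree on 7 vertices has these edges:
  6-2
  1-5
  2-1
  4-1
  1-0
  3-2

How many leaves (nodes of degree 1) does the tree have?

5

Degree-1 nodes: 0, 3, 4, 5, 6 — 5 of them.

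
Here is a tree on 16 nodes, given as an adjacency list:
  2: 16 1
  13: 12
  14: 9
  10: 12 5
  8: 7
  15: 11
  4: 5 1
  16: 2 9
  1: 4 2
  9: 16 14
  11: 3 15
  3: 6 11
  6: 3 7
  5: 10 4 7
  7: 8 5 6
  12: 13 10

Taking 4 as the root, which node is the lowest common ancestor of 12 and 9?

4

Path 12→root: 12 10 5 4; path 9→root: 9 16 2 1 4.
First common node: 4.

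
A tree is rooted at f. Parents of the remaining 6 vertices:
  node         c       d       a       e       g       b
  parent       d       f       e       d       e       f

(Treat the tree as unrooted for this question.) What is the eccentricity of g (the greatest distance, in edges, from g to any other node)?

Distances from g peak at 4, attained at b.
g-e-d-f-b

4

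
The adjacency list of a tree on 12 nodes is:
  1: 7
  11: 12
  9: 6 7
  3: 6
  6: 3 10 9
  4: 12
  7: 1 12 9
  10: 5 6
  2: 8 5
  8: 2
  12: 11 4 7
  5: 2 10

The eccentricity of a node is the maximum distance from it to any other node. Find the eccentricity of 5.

The node farthest from 5 is 11 (4 also at distance 6), via 5 – 10 – 6 – 9 – 7 – 12 – 11 — 6 edges.

6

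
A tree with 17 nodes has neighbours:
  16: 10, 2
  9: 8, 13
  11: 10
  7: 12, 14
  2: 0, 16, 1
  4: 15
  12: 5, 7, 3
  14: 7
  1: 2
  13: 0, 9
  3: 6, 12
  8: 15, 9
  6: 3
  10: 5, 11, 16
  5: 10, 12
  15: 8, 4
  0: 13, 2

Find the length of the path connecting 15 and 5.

Walking from 15: 15 - 8 - 9 - 13 - 0 - 2 - 16 - 10 - 5. Length 8.

8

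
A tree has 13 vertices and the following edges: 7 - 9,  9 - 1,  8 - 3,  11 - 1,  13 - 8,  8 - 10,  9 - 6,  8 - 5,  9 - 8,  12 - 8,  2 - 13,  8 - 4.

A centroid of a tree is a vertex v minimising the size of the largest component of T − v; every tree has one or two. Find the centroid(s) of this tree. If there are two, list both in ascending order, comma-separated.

Delete 8: the remaining components have sizes 5, 2, 1, 1, 1, 1, 1. Max 5 ≤ 6, so 8 is a centroid.
Every other node leaves some component of size > 6, so the centroid is unique.

8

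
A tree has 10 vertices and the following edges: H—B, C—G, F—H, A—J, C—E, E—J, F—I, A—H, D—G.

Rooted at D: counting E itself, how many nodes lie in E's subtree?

Descendants of E (including itself): E, J, A, H, B, F, I. That's 7.

7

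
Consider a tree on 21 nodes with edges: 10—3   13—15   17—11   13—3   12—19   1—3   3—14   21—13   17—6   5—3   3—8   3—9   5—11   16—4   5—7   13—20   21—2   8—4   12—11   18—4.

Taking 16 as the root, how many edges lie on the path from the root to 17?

Climbing from 17 to the root: 17 → 11 → 5 → 3 → 8 → 4 → 16. That's 6 steps.

6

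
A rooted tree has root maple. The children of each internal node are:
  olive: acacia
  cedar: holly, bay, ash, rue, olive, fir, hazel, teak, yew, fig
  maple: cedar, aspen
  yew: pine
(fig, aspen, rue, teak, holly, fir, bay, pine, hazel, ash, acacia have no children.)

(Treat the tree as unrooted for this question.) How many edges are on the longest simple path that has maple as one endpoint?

A farthest node from maple is acacia (pine also at distance 3).
The path maple–cedar–olive–acacia has 3 edges.

3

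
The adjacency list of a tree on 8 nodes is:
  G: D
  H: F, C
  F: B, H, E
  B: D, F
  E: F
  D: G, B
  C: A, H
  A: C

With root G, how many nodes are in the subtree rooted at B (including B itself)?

B's subtree: {B, F, H, E, C, A}, size 6.

6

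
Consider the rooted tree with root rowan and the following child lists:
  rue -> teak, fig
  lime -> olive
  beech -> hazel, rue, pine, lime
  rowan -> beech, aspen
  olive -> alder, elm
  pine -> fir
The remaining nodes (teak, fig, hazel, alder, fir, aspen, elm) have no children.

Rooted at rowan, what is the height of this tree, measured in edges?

The longest root-to-leaf path is rowan → beech → lime → olive → alder (4 edges).

4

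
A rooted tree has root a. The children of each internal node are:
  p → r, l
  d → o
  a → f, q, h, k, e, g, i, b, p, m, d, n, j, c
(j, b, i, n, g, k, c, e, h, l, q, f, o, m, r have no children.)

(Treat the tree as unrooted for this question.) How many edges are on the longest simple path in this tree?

4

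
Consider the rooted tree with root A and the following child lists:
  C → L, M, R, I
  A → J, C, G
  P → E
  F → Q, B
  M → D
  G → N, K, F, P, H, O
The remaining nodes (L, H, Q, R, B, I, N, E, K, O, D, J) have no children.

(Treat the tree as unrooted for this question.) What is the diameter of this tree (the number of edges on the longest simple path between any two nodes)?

Starting from Q, a farthest node is D at distance 6.
One longest path: Q-F-G-A-C-M-D.
So the diameter is 6.

6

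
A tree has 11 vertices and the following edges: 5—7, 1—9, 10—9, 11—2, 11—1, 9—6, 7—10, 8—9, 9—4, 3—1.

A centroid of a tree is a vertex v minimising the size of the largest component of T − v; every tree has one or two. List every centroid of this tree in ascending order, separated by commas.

Delete 9: the remaining components have sizes 4, 3, 1, 1, 1. Max 4 ≤ 5, so 9 is a centroid.
No neighbour of 9 does as well, so 9 is the unique centroid.

9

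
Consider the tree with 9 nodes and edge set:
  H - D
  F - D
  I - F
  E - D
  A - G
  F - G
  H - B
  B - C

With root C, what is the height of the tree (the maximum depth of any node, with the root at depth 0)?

6

The longest root-to-leaf path is C-B-H-D-F-G-A (6 edges).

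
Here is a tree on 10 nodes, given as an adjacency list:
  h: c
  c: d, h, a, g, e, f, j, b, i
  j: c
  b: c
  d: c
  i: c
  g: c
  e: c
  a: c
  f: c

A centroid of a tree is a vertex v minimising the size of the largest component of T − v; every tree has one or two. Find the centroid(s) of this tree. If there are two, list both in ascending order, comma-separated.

Removing c splits the tree into components of sizes 1, 1, 1, 1, 1, 1, 1, 1, 1; the largest is 1 ≤ ⌊10/2⌋ = 5.
No neighbour of c does as well, so c is the unique centroid.

c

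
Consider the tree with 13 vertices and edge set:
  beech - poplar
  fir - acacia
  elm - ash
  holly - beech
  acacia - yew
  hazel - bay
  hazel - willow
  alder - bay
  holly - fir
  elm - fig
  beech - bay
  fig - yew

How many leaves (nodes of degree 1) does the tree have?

4

Exactly 4 nodes have a single neighbour: alder, ash, poplar, willow.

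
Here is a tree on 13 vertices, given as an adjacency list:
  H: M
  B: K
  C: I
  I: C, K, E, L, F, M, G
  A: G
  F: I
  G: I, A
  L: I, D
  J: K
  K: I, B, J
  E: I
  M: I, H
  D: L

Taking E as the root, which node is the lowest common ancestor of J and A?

I

J's ancestor chain is J, K, I, E and A's is A, G, I, E; they first meet at I.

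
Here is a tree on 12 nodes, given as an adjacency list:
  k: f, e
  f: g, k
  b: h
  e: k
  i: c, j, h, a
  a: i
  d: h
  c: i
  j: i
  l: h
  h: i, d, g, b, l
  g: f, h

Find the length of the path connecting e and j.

6

e – k – f – g – h – i – j: 6 edges.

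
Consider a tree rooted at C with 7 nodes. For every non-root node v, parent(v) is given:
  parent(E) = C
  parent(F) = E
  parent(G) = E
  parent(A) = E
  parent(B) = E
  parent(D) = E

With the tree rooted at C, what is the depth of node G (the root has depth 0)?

2

Path from C to G: C → E → G, which has 2 edges.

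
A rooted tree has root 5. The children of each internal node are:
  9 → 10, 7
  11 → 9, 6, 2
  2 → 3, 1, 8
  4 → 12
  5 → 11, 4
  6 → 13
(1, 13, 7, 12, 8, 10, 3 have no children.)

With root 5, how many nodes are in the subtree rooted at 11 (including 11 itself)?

The subtree rooted at 11 contains: 11, 6, 9, 2, 13, 7, 10, 3, 8, 1 — 10 nodes.

10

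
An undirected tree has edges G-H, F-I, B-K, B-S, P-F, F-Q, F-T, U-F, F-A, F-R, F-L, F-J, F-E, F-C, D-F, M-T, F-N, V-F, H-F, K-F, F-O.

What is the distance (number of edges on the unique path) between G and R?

3

G - H - F - R: 3 edges.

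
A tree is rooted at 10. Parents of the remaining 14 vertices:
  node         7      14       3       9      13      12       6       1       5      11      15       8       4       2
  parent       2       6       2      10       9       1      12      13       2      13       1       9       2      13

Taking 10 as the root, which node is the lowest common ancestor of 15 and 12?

1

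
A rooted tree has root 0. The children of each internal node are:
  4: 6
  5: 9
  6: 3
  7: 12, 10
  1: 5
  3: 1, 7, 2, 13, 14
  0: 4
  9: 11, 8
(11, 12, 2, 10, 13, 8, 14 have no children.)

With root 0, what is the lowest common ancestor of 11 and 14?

3

Path 11→root: 11 9 5 1 3 6 4 0; path 14→root: 14 3 6 4 0.
First common node: 3.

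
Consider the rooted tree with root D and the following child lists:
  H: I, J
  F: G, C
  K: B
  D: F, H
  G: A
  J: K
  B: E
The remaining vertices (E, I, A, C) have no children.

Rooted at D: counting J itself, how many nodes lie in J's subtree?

Descendants of J (including itself): J, K, B, E. That's 4.

4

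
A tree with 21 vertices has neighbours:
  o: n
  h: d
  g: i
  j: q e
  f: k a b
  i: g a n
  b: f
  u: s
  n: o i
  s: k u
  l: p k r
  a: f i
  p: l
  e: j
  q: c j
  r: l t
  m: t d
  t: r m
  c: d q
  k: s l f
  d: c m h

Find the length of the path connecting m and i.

m–t–r–l–k–f–a–i: 7 edges.

7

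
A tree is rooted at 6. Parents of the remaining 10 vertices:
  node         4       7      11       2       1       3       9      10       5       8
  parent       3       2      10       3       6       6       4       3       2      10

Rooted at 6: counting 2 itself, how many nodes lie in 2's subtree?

3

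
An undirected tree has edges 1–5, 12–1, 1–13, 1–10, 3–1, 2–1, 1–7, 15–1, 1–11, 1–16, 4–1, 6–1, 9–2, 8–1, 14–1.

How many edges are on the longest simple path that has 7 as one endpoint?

A farthest node from 7 is 9.
The path 7-1-2-9 has 3 edges.

3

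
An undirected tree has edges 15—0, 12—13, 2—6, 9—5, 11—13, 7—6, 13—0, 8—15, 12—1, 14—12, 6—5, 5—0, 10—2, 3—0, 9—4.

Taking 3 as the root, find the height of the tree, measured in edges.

The longest root-to-leaf path is 3-0-5-6-2-10 (5 edges).

5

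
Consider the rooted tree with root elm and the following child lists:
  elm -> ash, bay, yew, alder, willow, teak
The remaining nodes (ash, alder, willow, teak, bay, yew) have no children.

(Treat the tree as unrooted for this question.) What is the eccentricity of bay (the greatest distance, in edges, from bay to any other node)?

Distances from bay peak at 2, attained at alder (ash, yew, willow, teak also at distance 2).
bay-elm-alder

2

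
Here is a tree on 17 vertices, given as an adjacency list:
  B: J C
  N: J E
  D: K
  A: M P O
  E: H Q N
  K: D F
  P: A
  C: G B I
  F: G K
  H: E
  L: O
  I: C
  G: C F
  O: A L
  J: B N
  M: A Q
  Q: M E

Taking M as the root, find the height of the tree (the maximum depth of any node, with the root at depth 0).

D sits deepest: M–Q–E–N–J–B–C–G–F–K–D — 10 edges from the root.

10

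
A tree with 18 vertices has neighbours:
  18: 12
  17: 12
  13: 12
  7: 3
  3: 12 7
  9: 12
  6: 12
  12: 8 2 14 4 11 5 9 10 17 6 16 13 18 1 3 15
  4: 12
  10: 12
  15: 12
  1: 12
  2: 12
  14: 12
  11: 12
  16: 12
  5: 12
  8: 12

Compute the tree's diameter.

A longest path is 7–3–12–8, with 3 edges.

3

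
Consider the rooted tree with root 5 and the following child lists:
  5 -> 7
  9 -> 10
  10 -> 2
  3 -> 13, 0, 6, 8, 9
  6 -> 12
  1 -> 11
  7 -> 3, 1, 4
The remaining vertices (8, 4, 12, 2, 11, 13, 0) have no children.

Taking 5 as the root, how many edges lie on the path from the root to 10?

4

Path from 5 to 10: 5 – 7 – 3 – 9 – 10, which has 4 edges.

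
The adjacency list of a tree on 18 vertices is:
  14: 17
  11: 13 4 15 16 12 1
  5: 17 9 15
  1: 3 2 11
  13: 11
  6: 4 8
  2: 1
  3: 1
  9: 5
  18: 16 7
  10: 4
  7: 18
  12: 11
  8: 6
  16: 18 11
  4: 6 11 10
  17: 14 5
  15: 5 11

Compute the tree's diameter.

7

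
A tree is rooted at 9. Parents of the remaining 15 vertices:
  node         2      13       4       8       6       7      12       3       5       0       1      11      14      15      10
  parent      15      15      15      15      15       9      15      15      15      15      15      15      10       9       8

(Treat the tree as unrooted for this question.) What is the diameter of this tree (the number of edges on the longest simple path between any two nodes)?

5

A longest path is 14 - 10 - 8 - 15 - 9 - 7, with 5 edges.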